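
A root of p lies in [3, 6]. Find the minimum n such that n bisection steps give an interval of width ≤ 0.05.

Width after n steps is 3/2^n. Need 2^n ≥ 3/0.05 = 60.
2^5 = 32 < 60 ≤ 2^6 = 64, so n = 6.

6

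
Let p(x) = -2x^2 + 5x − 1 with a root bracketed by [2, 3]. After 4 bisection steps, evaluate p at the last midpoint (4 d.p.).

x = 2.5 gives p = -1, negative; keep [2, 2.5]
x = 2.25 gives p = 0.125, positive; keep [2.25, 2.5]
x = 2.375 gives p = -0.40625, negative; keep [2.25, 2.375]
x = 2.3125 gives p = -0.1328, negative; keep [2.25, 2.3125]

-0.1328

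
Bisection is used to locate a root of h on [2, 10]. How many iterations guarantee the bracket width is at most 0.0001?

Width after n steps is 8/2^n. Need 2^n ≥ 8/0.0001 = 80000.
2^16 = 65536 < 80000 ≤ 2^17 = 131072, so n = 17.

17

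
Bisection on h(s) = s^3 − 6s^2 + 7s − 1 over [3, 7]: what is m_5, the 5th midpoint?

m = 5, h(m) = 9 (+); new bracket [3, 5]
m = 4, h(m) = -5 (−); new bracket [4, 5]
m = 4.5, h(m) = 0.125 (+); new bracket [4, 4.5]
m = 4.25, h(m) = -2.8594 (−); new bracket [4.25, 4.5]
m = 4.375, h(m) = -1.4785 (−); new bracket [4.375, 4.5]

4.375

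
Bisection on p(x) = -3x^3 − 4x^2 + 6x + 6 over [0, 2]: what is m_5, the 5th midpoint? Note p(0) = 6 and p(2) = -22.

midpoint 1: p = 5 > 0 → [1, 2]
midpoint 1.5: p = -4.125 < 0 → [1, 1.5]
midpoint 1.25: p = 1.390625 > 0 → [1.25, 1.5]
midpoint 1.375: p = -1.1113 < 0 → [1.25, 1.375]
midpoint 1.3125: p = 0.2014 > 0 → [1.3125, 1.375]

1.3125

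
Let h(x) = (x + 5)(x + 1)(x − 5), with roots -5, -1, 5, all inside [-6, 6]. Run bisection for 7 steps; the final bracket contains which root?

x = 0 gives h = -25, negative; keep [0, 6]
x = 3 gives h = -64, negative; keep [3, 6]
x = 4.5 gives h = -26.125, negative; keep [4.5, 6]
x = 5.25 gives h = 16.0156, positive; keep [4.5, 5.25]
x = 4.875 gives h = -7.252, negative; keep [4.875, 5.25]
x = 5.0625 gives h = 3.8127, positive; keep [4.875, 5.0625]
x = 4.96875 gives h = -1.8594, negative; keep [4.96875, 5.0625]

5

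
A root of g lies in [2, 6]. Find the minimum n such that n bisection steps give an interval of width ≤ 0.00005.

17

Width after n steps is 4/2^n. Need 2^n ≥ 4/0.00005 = 80000.
2^16 = 65536 < 80000 ≤ 2^17 = 131072, so n = 17.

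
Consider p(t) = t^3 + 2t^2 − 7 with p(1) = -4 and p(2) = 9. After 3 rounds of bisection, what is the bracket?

[1.375, 1.5]

p(1.5) = 0.875 > 0, so the root lies in [1, 1.5]
p(1.25) = -1.921875 < 0, so the root lies in [1.25, 1.5]
p(1.375) = -0.619141 < 0, so the root lies in [1.375, 1.5]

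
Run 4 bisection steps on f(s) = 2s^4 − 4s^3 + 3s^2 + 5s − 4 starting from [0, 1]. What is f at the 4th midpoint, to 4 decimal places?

0.0025

f(0.5) = -1.125 < 0, so the root lies in [0.5, 1]
f(0.75) = 0.382812 > 0, so the root lies in [0.5, 0.75]
f(0.625) = -0.374512 < 0, so the root lies in [0.625, 0.75]
f(0.6875) = 0.0025 > 0, so the root lies in [0.625, 0.6875]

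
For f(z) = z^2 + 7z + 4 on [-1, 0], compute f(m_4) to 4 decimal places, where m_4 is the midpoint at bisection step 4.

-0.3398

midpoint -0.5: f = 0.75 > 0 → [-1, -0.5]
midpoint -0.75: f = -0.6875 < 0 → [-0.75, -0.5]
midpoint -0.625: f = 0.015625 > 0 → [-0.75, -0.625]
midpoint -0.6875: f = -0.3398 < 0 → [-0.6875, -0.625]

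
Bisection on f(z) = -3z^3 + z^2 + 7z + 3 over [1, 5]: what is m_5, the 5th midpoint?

m = 3, f(m) = -48 (−); new bracket [1, 3]
m = 2, f(m) = -3 (−); new bracket [1, 2]
m = 1.5, f(m) = 5.625 (+); new bracket [1.5, 2]
m = 1.75, f(m) = 2.2344 (+); new bracket [1.75, 2]
m = 1.875, f(m) = -0.1348 (−); new bracket [1.75, 1.875]

1.875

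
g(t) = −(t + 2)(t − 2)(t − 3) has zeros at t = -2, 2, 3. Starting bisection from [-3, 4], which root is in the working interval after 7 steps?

t = 0.5 gives g = -9.375, negative; keep [-3, 0.5]
t = -1.25 gives g = -10.359375, negative; keep [-3, -1.25]
t = -2.125 gives g = 2.642578, positive; keep [-2.125, -1.25]
t = -1.6875 gives g = -5.4016, negative; keep [-2.125, -1.6875]
t = -1.90625 gives g = -1.7967, negative; keep [-2.125, -1.90625]
t = -2.015625 gives g = 0.3147, positive; keep [-2.015625, -1.90625]
t = -1.9609375 gives g = -0.7676, negative; keep [-2.015625, -1.9609375]

-2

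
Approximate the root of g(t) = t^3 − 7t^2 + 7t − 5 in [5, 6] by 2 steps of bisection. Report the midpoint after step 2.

5.75

midpoint 5.5: g = -11.875 < 0 → [5.5, 6]
midpoint 5.75: g = -6.078125 < 0 → [5.75, 6]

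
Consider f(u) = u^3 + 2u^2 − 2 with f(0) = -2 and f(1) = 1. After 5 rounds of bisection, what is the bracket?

[0.8125, 0.84375]

f(0.5) = -1.375 < 0, so the root lies in [0.5, 1]
f(0.75) = -0.453125 < 0, so the root lies in [0.75, 1]
f(0.875) = 0.201172 > 0, so the root lies in [0.75, 0.875]
f(0.8125) = -0.1433 < 0, so the root lies in [0.8125, 0.875]
f(0.84375) = 0.0245 > 0, so the root lies in [0.8125, 0.84375]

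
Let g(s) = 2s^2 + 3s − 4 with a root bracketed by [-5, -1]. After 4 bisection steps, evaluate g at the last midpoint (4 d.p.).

s = -3 gives g = 5, positive; keep [-3, -1]
s = -2 gives g = -2, negative; keep [-3, -2]
s = -2.5 gives g = 1, positive; keep [-2.5, -2]
s = -2.25 gives g = -0.625, negative; keep [-2.5, -2.25]

-0.6250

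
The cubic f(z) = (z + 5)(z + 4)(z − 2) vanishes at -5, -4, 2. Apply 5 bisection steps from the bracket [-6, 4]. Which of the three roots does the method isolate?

z = -1 gives f = -36, negative; keep [-1, 4]
z = 1.5 gives f = -17.875, negative; keep [1.5, 4]
z = 2.75 gives f = 39.234375, positive; keep [1.5, 2.75]
z = 2.125 gives f = 5.4551, positive; keep [1.5, 2.125]
z = 1.8125 gives f = -7.4246, negative; keep [1.8125, 2.125]

2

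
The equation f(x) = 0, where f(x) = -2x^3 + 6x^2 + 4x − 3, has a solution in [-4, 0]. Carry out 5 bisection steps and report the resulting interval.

[-1, -0.875]

midpoint -2: f = 29 > 0 → [-2, 0]
midpoint -1: f = 1 > 0 → [-1, 0]
midpoint -0.5: f = -3.25 < 0 → [-1, -0.5]
midpoint -0.75: f = -1.7812 < 0 → [-1, -0.75]
midpoint -0.875: f = -0.5664 < 0 → [-1, -0.875]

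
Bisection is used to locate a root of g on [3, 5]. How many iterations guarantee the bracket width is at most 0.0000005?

Width after n steps is 2/2^n. Need 2^n ≥ 2/0.0000005 = 4000000.
2^21 = 2097152 < 4000000 ≤ 2^22 = 4194304, so n = 22.

22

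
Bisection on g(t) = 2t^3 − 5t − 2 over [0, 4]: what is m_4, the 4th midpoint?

t = 2 gives g = 4, positive; keep [0, 2]
t = 1 gives g = -5, negative; keep [1, 2]
t = 1.5 gives g = -2.75, negative; keep [1.5, 2]
t = 1.75 gives g = -0.0312, negative; keep [1.75, 2]

1.75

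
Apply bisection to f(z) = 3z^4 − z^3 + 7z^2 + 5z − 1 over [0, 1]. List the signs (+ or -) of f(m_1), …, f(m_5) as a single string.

m = 0.5, f(m) = 3.3125 (+); new bracket [0, 0.5]
m = 0.25, f(m) = 0.683594 (+); new bracket [0, 0.25]
m = 0.125, f(m) = -0.266846 (−); new bracket [0.125, 0.25]
m = 0.1875, f(m) = 0.1807 (+); new bracket [0.125, 0.1875]
m = 0.15625, f(m) = -0.0499 (−); new bracket [0.15625, 0.1875]

++-+-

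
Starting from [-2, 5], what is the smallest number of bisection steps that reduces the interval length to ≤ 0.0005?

14

Width after n steps is 7/2^n. Need 2^n ≥ 7/0.0005 = 14000.
2^13 = 8192 < 14000 ≤ 2^14 = 16384, so n = 14.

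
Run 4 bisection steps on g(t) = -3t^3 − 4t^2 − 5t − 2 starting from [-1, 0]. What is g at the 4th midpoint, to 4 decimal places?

m = -0.5, g(m) = -0.125 (−); new bracket [-1, -0.5]
m = -0.75, g(m) = 0.765625 (+); new bracket [-0.75, -0.5]
m = -0.625, g(m) = 0.294922 (+); new bracket [-0.625, -0.5]
m = -0.5625, g(m) = 0.0808 (+); new bracket [-0.5625, -0.5]

0.0808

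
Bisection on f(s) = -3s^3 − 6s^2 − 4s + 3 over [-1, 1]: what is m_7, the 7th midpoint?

m = 0, f(m) = 3 (+); new bracket [0, 1]
m = 0.5, f(m) = -0.875 (−); new bracket [0, 0.5]
m = 0.25, f(m) = 1.578125 (+); new bracket [0.25, 0.5]
m = 0.375, f(m) = 0.498 (+); new bracket [0.375, 0.5]
m = 0.4375, f(m) = -0.1497 (−); new bracket [0.375, 0.4375]
m = 0.40625, f(m) = 0.1836 (+); new bracket [0.40625, 0.4375]
m = 0.421875, f(m) = 0.0194 (+); new bracket [0.421875, 0.4375]

0.421875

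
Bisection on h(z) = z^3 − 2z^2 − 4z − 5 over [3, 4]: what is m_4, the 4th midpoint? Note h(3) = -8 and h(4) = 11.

3.5625

z = 3.5 gives h = -0.625, negative; keep [3.5, 4]
z = 3.75 gives h = 4.609375, positive; keep [3.5, 3.75]
z = 3.625 gives h = 1.853516, positive; keep [3.5, 3.625]
z = 3.5625 gives h = 0.5803, positive; keep [3.5, 3.5625]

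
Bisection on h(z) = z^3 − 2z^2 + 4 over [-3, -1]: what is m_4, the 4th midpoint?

h(-2) = -12 < 0, so the root lies in [-2, -1]
h(-1.5) = -3.875 < 0, so the root lies in [-1.5, -1]
h(-1.25) = -1.078125 < 0, so the root lies in [-1.25, -1]
h(-1.125) = 0.0449 > 0, so the root lies in [-1.25, -1.125]

-1.125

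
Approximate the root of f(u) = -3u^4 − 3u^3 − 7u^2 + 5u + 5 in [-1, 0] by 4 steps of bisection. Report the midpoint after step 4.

-0.5625

u = -0.5 gives f = 0.9375, positive; keep [-1, -0.5]
u = -0.75 gives f = -2.371094, negative; keep [-0.75, -0.5]
u = -0.625 gives f = -0.584717, negative; keep [-0.625, -0.5]
u = -0.5625 gives f = 0.2063, positive; keep [-0.625, -0.5625]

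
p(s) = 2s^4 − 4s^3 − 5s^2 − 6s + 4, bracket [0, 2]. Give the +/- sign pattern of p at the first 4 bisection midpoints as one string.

--++

midpoint 1: p = -9 < 0 → [0, 1]
midpoint 0.5: p = -0.625 < 0 → [0, 0.5]
midpoint 0.25: p = 2.132812 > 0 → [0.25, 0.5]
midpoint 0.375: p = 0.8755 > 0 → [0.375, 0.5]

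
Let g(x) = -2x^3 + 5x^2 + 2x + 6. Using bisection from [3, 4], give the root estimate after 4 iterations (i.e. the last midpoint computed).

3.1875

m = 3.5, g(m) = -11.5 (−); new bracket [3, 3.5]
m = 3.25, g(m) = -3.34375 (−); new bracket [3, 3.25]
m = 3.125, g(m) = 0.042969 (+); new bracket [3.125, 3.25]
m = 3.1875, g(m) = -1.5952 (−); new bracket [3.125, 3.1875]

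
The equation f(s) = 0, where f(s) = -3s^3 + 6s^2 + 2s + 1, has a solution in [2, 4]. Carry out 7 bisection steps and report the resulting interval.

midpoint 3: f = -20 < 0 → [2, 3]
midpoint 2.5: f = -3.375 < 0 → [2, 2.5]
midpoint 2.25: f = 1.703125 > 0 → [2.25, 2.5]
midpoint 2.375: f = -0.5957 < 0 → [2.25, 2.375]
midpoint 2.3125: f = 0.6116 > 0 → [2.3125, 2.375]
midpoint 2.34375: f = 0.0227 > 0 → [2.34375, 2.375]
midpoint 2.359375: f = -0.2828 < 0 → [2.34375, 2.359375]

[2.34375, 2.359375]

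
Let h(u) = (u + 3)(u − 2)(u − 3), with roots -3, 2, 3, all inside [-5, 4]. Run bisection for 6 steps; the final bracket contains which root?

-3

m = -0.5, h(m) = 21.875 (+); new bracket [-5, -0.5]
m = -2.75, h(m) = 6.828125 (+); new bracket [-5, -2.75]
m = -3.875, h(m) = -35.341797 (−); new bracket [-3.875, -2.75]
m = -3.3125, h(m) = -10.4797 (−); new bracket [-3.3125, -2.75]
m = -3.03125, h(m) = -0.9483 (−); new bracket [-3.03125, -2.75]
m = -2.890625, h(m) = 3.151 (+); new bracket [-3.03125, -2.890625]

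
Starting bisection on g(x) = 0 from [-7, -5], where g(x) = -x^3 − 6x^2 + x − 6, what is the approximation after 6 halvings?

g(-6) = -12 < 0, so the root lies in [-7, -6]
g(-6.5) = 8.625 > 0, so the root lies in [-6.5, -6]
g(-6.25) = -2.484375 < 0, so the root lies in [-6.5, -6.25]
g(-6.375) = 2.8652 > 0, so the root lies in [-6.375, -6.25]
g(-6.3125) = 0.1399 > 0, so the root lies in [-6.3125, -6.25]
g(-6.28125) = -1.1848 < 0, so the root lies in [-6.3125, -6.28125]

-6.28125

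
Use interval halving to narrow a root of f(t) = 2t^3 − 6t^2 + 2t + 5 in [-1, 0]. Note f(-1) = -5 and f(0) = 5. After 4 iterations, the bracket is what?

[-0.75, -0.6875]

m = -0.5, f(m) = 2.25 (+); new bracket [-1, -0.5]
m = -0.75, f(m) = -0.71875 (−); new bracket [-0.75, -0.5]
m = -0.625, f(m) = 0.917969 (+); new bracket [-0.75, -0.625]
m = -0.6875, f(m) = 0.1392 (+); new bracket [-0.75, -0.6875]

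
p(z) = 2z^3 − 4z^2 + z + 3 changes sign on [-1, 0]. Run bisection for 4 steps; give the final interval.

[-0.6875, -0.625]

midpoint -0.5: p = 1.25 > 0 → [-1, -0.5]
midpoint -0.75: p = -0.84375 < 0 → [-0.75, -0.5]
midpoint -0.625: p = 0.324219 > 0 → [-0.75, -0.625]
midpoint -0.6875: p = -0.228 < 0 → [-0.6875, -0.625]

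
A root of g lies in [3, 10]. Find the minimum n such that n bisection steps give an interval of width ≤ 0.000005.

Width after n steps is 7/2^n. Need 2^n ≥ 7/0.000005 = 1400000.
2^20 = 1048576 < 1400000 ≤ 2^21 = 2097152, so n = 21.

21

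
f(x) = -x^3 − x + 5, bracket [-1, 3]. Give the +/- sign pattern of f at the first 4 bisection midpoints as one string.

midpoint 1: f = 3 > 0 → [1, 3]
midpoint 2: f = -5 < 0 → [1, 2]
midpoint 1.5: f = 0.125 > 0 → [1.5, 2]
midpoint 1.75: f = -2.1094 < 0 → [1.5, 1.75]

+-+-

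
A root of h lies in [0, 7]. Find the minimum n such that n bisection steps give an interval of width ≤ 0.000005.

Width after n steps is 7/2^n. Need 2^n ≥ 7/0.000005 = 1400000.
2^20 = 1048576 < 1400000 ≤ 2^21 = 2097152, so n = 21.

21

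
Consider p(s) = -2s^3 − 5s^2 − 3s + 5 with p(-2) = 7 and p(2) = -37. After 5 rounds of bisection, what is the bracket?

[0.625, 0.75]

midpoint 0: p = 5 > 0 → [0, 2]
midpoint 1: p = -5 < 0 → [0, 1]
midpoint 0.5: p = 2 > 0 → [0.5, 1]
midpoint 0.75: p = -0.9062 < 0 → [0.5, 0.75]
midpoint 0.625: p = 0.6836 > 0 → [0.625, 0.75]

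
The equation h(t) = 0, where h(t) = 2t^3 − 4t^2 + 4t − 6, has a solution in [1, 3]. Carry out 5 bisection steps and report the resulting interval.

t = 2 gives h = 2, positive; keep [1, 2]
t = 1.5 gives h = -2.25, negative; keep [1.5, 2]
t = 1.75 gives h = -0.53125, negative; keep [1.75, 2]
t = 1.875 gives h = 0.6211, positive; keep [1.75, 1.875]
t = 1.8125 gives h = 0.0181, positive; keep [1.75, 1.8125]

[1.75, 1.8125]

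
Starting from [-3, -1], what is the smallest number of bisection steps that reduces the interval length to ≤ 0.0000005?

Width after n steps is 2/2^n. Need 2^n ≥ 2/0.0000005 = 4000000.
2^21 = 2097152 < 4000000 ≤ 2^22 = 4194304, so n = 22.

22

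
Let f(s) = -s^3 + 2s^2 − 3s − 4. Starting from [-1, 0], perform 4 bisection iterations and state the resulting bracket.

[-0.8125, -0.75]

midpoint -0.5: f = -1.875 < 0 → [-1, -0.5]
midpoint -0.75: f = -0.203125 < 0 → [-1, -0.75]
midpoint -0.875: f = 0.826172 > 0 → [-0.875, -0.75]
midpoint -0.8125: f = 0.2942 > 0 → [-0.8125, -0.75]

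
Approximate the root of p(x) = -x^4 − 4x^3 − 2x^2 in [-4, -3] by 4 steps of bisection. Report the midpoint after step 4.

-3.4375

p(-3.5) = -3.0625 < 0, so the root lies in [-3.5, -3]
p(-3.25) = 4.621094 > 0, so the root lies in [-3.5, -3.25]
p(-3.375) = 1.24585 > 0, so the root lies in [-3.5, -3.375]
p(-3.4375) = -0.7847 < 0, so the root lies in [-3.4375, -3.375]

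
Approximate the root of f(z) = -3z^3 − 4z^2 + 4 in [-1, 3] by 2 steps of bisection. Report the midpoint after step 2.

f(1) = -3 < 0, so the root lies in [-1, 1]
f(0) = 4 > 0, so the root lies in [0, 1]

0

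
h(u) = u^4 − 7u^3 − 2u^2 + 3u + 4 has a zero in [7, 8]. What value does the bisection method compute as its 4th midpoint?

h(7.5) = 124.9375 > 0, so the root lies in [7, 7.5]
h(7.25) = 15.894531 > 0, so the root lies in [7, 7.25]
h(7.125) = -30.943115 < 0, so the root lies in [7.125, 7.25]
h(7.1875) = -8.1377 < 0, so the root lies in [7.1875, 7.25]

7.1875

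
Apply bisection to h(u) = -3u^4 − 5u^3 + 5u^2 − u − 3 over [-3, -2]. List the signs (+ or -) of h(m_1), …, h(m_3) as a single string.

u = -2.5 gives h = -8.3125, negative; keep [-2.5, -2]
u = -2.25 gives h = 4.628906, positive; keep [-2.5, -2.25]
u = -2.375 gives h = -0.889404, negative; keep [-2.375, -2.25]

-+-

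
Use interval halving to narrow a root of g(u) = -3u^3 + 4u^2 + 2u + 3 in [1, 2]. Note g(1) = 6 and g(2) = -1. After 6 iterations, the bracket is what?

midpoint 1.5: g = 4.875 > 0 → [1.5, 2]
midpoint 1.75: g = 2.671875 > 0 → [1.75, 2]
midpoint 1.875: g = 1.037109 > 0 → [1.875, 2]
midpoint 1.9375: g = 0.071 > 0 → [1.9375, 2]
midpoint 1.96875: g = -0.4511 < 0 → [1.9375, 1.96875]
midpoint 1.953125: g = -0.1867 < 0 → [1.9375, 1.953125]

[1.9375, 1.953125]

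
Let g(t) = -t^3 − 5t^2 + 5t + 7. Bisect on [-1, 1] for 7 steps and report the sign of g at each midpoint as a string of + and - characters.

+++-+--

m = 0, g(m) = 7 (+); new bracket [-1, 0]
m = -0.5, g(m) = 3.375 (+); new bracket [-1, -0.5]
m = -0.75, g(m) = 0.859375 (+); new bracket [-1, -0.75]
m = -0.875, g(m) = -0.5332 (−); new bracket [-0.875, -0.75]
m = -0.8125, g(m) = 0.1731 (+); new bracket [-0.875, -0.8125]
m = -0.84375, g(m) = -0.1776 (−); new bracket [-0.84375, -0.8125]
m = -0.828125, g(m) = -0.0017 (−); new bracket [-0.828125, -0.8125]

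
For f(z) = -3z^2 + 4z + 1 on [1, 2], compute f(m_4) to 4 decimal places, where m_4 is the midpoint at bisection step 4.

z = 1.5 gives f = 0.25, positive; keep [1.5, 2]
z = 1.75 gives f = -1.1875, negative; keep [1.5, 1.75]
z = 1.625 gives f = -0.421875, negative; keep [1.5, 1.625]
z = 1.5625 gives f = -0.0742, negative; keep [1.5, 1.5625]

-0.0742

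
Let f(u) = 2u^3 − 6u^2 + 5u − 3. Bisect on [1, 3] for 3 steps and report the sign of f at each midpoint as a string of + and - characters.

-++

midpoint 2: f = -1 < 0 → [2, 3]
midpoint 2.5: f = 3.25 > 0 → [2, 2.5]
midpoint 2.25: f = 0.65625 > 0 → [2, 2.25]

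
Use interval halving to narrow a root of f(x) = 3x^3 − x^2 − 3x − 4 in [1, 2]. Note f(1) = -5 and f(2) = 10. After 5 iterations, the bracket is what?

[1.53125, 1.5625]

f(1.5) = -0.625 < 0, so the root lies in [1.5, 2]
f(1.75) = 3.765625 > 0, so the root lies in [1.5, 1.75]
f(1.625) = 1.357422 > 0, so the root lies in [1.5, 1.625]
f(1.5625) = 0.3152 > 0, so the root lies in [1.5, 1.5625]
f(1.53125) = -0.1674 < 0, so the root lies in [1.53125, 1.5625]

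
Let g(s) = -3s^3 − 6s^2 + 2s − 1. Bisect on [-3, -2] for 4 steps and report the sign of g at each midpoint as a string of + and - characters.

s = -2.5 gives g = 3.375, positive; keep [-2.5, -2]
s = -2.25 gives g = -1.703125, negative; keep [-2.5, -2.25]
s = -2.375 gives g = 0.595703, positive; keep [-2.375, -2.25]
s = -2.3125 gives g = -0.6116, negative; keep [-2.375, -2.3125]

+-+-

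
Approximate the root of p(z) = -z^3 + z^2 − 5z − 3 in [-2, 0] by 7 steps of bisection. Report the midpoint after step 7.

-0.515625

m = -1, p(m) = 4 (+); new bracket [-1, 0]
m = -0.5, p(m) = -0.125 (−); new bracket [-1, -0.5]
m = -0.75, p(m) = 1.734375 (+); new bracket [-0.75, -0.5]
m = -0.625, p(m) = 0.7598 (+); new bracket [-0.625, -0.5]
m = -0.5625, p(m) = 0.3069 (+); new bracket [-0.5625, -0.5]
m = -0.53125, p(m) = 0.0884 (+); new bracket [-0.53125, -0.5]
m = -0.515625, p(m) = -0.0189 (−); new bracket [-0.53125, -0.515625]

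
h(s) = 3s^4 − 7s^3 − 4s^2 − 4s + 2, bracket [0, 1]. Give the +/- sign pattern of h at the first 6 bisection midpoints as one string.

midpoint 0.5: h = -1.6875 < 0 → [0, 0.5]
midpoint 0.25: h = 0.652344 > 0 → [0.25, 0.5]
midpoint 0.375: h = -0.372314 < 0 → [0.25, 0.375]
midpoint 0.3125: h = 0.1744 > 0 → [0.3125, 0.375]
midpoint 0.34375: h = -0.0901 < 0 → [0.3125, 0.34375]
midpoint 0.328125: h = 0.0443 > 0 → [0.328125, 0.34375]

-+-+-+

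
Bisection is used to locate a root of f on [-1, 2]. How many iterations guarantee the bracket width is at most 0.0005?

13

Width after n steps is 3/2^n. Need 2^n ≥ 3/0.0005 = 6000.
2^12 = 4096 < 6000 ≤ 2^13 = 8192, so n = 13.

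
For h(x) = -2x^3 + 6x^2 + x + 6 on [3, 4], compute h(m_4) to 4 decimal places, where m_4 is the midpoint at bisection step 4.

-0.9019

m = 3.5, h(m) = -2.75 (−); new bracket [3, 3.5]
m = 3.25, h(m) = 3.96875 (+); new bracket [3.25, 3.5]
m = 3.375, h(m) = 0.832031 (+); new bracket [3.375, 3.5]
m = 3.4375, h(m) = -0.9019 (−); new bracket [3.375, 3.4375]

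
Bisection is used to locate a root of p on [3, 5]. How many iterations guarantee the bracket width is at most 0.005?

9

Width after n steps is 2/2^n. Need 2^n ≥ 2/0.005 = 400.
2^8 = 256 < 400 ≤ 2^9 = 512, so n = 9.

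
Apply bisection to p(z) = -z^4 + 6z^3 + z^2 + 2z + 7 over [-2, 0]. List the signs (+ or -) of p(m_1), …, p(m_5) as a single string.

m = -1, p(m) = -1 (−); new bracket [-1, 0]
m = -0.5, p(m) = 5.4375 (+); new bracket [-1, -0.5]
m = -0.75, p(m) = 3.214844 (+); new bracket [-1, -0.75]
m = -0.875, p(m) = 1.4099 (+); new bracket [-1, -0.875]
m = -0.9375, p(m) = 0.2876 (+); new bracket [-1, -0.9375]

-++++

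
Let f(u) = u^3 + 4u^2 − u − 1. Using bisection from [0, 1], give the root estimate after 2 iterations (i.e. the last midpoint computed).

m = 0.5, f(m) = -0.375 (−); new bracket [0.5, 1]
m = 0.75, f(m) = 0.921875 (+); new bracket [0.5, 0.75]

0.75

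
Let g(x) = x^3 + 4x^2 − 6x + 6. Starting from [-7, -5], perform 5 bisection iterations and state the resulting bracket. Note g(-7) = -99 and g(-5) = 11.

[-5.375, -5.3125]

midpoint -6: g = -30 < 0 → [-6, -5]
midpoint -5.5: g = -6.375 < 0 → [-5.5, -5]
midpoint -5.25: g = 3.046875 > 0 → [-5.5, -5.25]
midpoint -5.375: g = -1.4746 < 0 → [-5.375, -5.25]
midpoint -5.3125: g = 0.8328 > 0 → [-5.375, -5.3125]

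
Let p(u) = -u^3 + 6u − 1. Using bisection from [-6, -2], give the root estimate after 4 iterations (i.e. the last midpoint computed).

-2.75

midpoint -4: p = 39 > 0 → [-4, -2]
midpoint -3: p = 8 > 0 → [-3, -2]
midpoint -2.5: p = -0.375 < 0 → [-3, -2.5]
midpoint -2.75: p = 3.2969 > 0 → [-2.75, -2.5]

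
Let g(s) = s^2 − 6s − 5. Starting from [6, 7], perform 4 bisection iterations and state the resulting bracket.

s = 6.5 gives g = -1.75, negative; keep [6.5, 7]
s = 6.75 gives g = 0.0625, positive; keep [6.5, 6.75]
s = 6.625 gives g = -0.859375, negative; keep [6.625, 6.75]
s = 6.6875 gives g = -0.4023, negative; keep [6.6875, 6.75]

[6.6875, 6.75]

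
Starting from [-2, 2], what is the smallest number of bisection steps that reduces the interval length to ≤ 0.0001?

Width after n steps is 4/2^n. Need 2^n ≥ 4/0.0001 = 40000.
2^15 = 32768 < 40000 ≤ 2^16 = 65536, so n = 16.

16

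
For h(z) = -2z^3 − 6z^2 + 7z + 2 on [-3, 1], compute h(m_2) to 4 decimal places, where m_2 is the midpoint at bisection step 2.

midpoint -1: h = -9 < 0 → [-1, 1]
midpoint 0: h = 2 > 0 → [-1, 0]

2.0000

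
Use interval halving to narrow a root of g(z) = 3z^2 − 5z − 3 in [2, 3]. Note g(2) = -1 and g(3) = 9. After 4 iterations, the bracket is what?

midpoint 2.5: g = 3.25 > 0 → [2, 2.5]
midpoint 2.25: g = 0.9375 > 0 → [2, 2.25]
midpoint 2.125: g = -0.078125 < 0 → [2.125, 2.25]
midpoint 2.1875: g = 0.418 > 0 → [2.125, 2.1875]

[2.125, 2.1875]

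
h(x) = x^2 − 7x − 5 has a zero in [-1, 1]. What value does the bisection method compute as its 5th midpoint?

-0.6875

midpoint 0: h = -5 < 0 → [-1, 0]
midpoint -0.5: h = -1.25 < 0 → [-1, -0.5]
midpoint -0.75: h = 0.8125 > 0 → [-0.75, -0.5]
midpoint -0.625: h = -0.2344 < 0 → [-0.75, -0.625]
midpoint -0.6875: h = 0.2852 > 0 → [-0.6875, -0.625]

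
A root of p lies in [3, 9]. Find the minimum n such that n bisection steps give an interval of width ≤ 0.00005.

17

Width after n steps is 6/2^n. Need 2^n ≥ 6/0.00005 = 120000.
2^16 = 65536 < 120000 ≤ 2^17 = 131072, so n = 17.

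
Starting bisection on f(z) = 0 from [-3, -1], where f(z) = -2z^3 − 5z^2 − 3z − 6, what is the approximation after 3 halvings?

z = -2 gives f = -4, negative; keep [-3, -2]
z = -2.5 gives f = 1.5, positive; keep [-2.5, -2]
z = -2.25 gives f = -1.78125, negative; keep [-2.5, -2.25]

-2.25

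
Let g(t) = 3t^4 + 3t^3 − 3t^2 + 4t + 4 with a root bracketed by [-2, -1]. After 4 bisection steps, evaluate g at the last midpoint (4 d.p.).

t = -1.5 gives g = -3.6875, negative; keep [-2, -1.5]
t = -1.75 gives g = -0.128906, negative; keep [-2, -1.75]
t = -1.875 gives g = 3.256592, positive; keep [-1.875, -1.75]
t = -1.8125 gives g = 1.4082, positive; keep [-1.8125, -1.75]

1.4082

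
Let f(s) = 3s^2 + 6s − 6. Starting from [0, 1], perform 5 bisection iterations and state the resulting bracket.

[0.71875, 0.75]

f(0.5) = -2.25 < 0, so the root lies in [0.5, 1]
f(0.75) = 0.1875 > 0, so the root lies in [0.5, 0.75]
f(0.625) = -1.078125 < 0, so the root lies in [0.625, 0.75]
f(0.6875) = -0.457 < 0, so the root lies in [0.6875, 0.75]
f(0.71875) = -0.1377 < 0, so the root lies in [0.71875, 0.75]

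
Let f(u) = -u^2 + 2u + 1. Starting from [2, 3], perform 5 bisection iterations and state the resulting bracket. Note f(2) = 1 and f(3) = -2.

[2.40625, 2.4375]

f(2.5) = -0.25 < 0, so the root lies in [2, 2.5]
f(2.25) = 0.4375 > 0, so the root lies in [2.25, 2.5]
f(2.375) = 0.109375 > 0, so the root lies in [2.375, 2.5]
f(2.4375) = -0.0664 < 0, so the root lies in [2.375, 2.4375]
f(2.40625) = 0.0225 > 0, so the root lies in [2.40625, 2.4375]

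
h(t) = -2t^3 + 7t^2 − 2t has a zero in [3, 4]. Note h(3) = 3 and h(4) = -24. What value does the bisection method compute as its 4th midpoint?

midpoint 3.5: h = -7 < 0 → [3, 3.5]
midpoint 3.25: h = -1.21875 < 0 → [3, 3.25]
midpoint 3.125: h = 1.074219 > 0 → [3.125, 3.25]
midpoint 3.1875: h = -0.0249 < 0 → [3.125, 3.1875]

3.1875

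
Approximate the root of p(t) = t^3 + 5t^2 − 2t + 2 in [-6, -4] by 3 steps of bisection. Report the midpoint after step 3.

m = -5, p(m) = 12 (+); new bracket [-6, -5]
m = -5.5, p(m) = -2.125 (−); new bracket [-5.5, -5]
m = -5.25, p(m) = 5.609375 (+); new bracket [-5.5, -5.25]

-5.25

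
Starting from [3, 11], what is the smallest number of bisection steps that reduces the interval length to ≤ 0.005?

11

Width after n steps is 8/2^n. Need 2^n ≥ 8/0.005 = 1600.
2^10 = 1024 < 1600 ≤ 2^11 = 2048, so n = 11.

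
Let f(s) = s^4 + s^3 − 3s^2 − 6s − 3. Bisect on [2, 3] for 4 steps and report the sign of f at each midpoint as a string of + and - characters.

+++-

midpoint 2.5: f = 17.9375 > 0 → [2, 2.5]
midpoint 2.25: f = 5.332031 > 0 → [2, 2.25]
midpoint 2.125: f = 0.689697 > 0 → [2, 2.125]
midpoint 2.0625: f = -1.2673 < 0 → [2.0625, 2.125]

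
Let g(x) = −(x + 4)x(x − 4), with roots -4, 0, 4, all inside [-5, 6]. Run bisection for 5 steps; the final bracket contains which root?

midpoint 0.5: g = 7.875 > 0 → [0.5, 6]
midpoint 3.25: g = 17.671875 > 0 → [3.25, 6]
midpoint 4.625: g = -24.931641 < 0 → [3.25, 4.625]
midpoint 3.9375: g = 1.9534 > 0 → [3.9375, 4.625]
midpoint 4.28125: g = -9.9715 < 0 → [3.9375, 4.28125]

4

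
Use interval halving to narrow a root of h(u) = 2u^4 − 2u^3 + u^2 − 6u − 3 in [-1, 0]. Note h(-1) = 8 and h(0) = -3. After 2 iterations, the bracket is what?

[-0.5, -0.25]

m = -0.5, h(m) = 0.625 (+); new bracket [-0.5, 0]
m = -0.25, h(m) = -1.398438 (−); new bracket [-0.5, -0.25]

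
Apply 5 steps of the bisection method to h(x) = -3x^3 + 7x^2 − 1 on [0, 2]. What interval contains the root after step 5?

h(1) = 3 > 0, so the root lies in [0, 1]
h(0.5) = 0.375 > 0, so the root lies in [0, 0.5]
h(0.25) = -0.609375 < 0, so the root lies in [0.25, 0.5]
h(0.375) = -0.1738 < 0, so the root lies in [0.375, 0.5]
h(0.4375) = 0.0886 > 0, so the root lies in [0.375, 0.4375]

[0.375, 0.4375]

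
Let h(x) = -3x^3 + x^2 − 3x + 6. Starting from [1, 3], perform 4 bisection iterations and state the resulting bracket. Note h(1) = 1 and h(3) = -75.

midpoint 2: h = -20 < 0 → [1, 2]
midpoint 1.5: h = -6.375 < 0 → [1, 1.5]
midpoint 1.25: h = -2.046875 < 0 → [1, 1.25]
midpoint 1.125: h = -0.3809 < 0 → [1, 1.125]

[1, 1.125]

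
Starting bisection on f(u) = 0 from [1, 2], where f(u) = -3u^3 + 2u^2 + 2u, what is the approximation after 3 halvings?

1.125

m = 1.5, f(m) = -2.625 (−); new bracket [1, 1.5]
m = 1.25, f(m) = -0.234375 (−); new bracket [1, 1.25]
m = 1.125, f(m) = 0.509766 (+); new bracket [1.125, 1.25]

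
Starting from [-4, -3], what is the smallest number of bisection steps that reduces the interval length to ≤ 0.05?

Width after n steps is 1/2^n. Need 2^n ≥ 1/0.05 = 20.
2^4 = 16 < 20 ≤ 2^5 = 32, so n = 5.

5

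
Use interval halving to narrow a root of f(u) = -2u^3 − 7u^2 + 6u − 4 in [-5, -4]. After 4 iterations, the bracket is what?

[-4.3125, -4.25]

midpoint -4.5: f = 9.5 > 0 → [-4.5, -4]
midpoint -4.25: f = -2.40625 < 0 → [-4.5, -4.25]
midpoint -4.375: f = 3.246094 > 0 → [-4.375, -4.25]
midpoint -4.3125: f = 0.3462 > 0 → [-4.3125, -4.25]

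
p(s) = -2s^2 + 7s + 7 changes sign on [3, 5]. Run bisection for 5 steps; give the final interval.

[4.25, 4.3125]

s = 4 gives p = 3, positive; keep [4, 5]
s = 4.5 gives p = -2, negative; keep [4, 4.5]
s = 4.25 gives p = 0.625, positive; keep [4.25, 4.5]
s = 4.375 gives p = -0.6562, negative; keep [4.25, 4.375]
s = 4.3125 gives p = -0.0078, negative; keep [4.25, 4.3125]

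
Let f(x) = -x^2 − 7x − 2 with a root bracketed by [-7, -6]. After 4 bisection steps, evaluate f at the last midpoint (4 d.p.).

0.0898

x = -6.5 gives f = 1.25, positive; keep [-7, -6.5]
x = -6.75 gives f = -0.3125, negative; keep [-6.75, -6.5]
x = -6.625 gives f = 0.484375, positive; keep [-6.75, -6.625]
x = -6.6875 gives f = 0.0898, positive; keep [-6.75, -6.6875]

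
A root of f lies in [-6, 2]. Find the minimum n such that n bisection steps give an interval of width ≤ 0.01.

Width after n steps is 8/2^n. Need 2^n ≥ 8/0.01 = 800.
2^9 = 512 < 800 ≤ 2^10 = 1024, so n = 10.

10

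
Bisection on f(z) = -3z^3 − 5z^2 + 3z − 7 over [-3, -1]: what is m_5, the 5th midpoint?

midpoint -2: f = -9 < 0 → [-3, -2]
midpoint -2.5: f = 1.125 > 0 → [-2.5, -2]
midpoint -2.25: f = -4.890625 < 0 → [-2.5, -2.25]
midpoint -2.375: f = -2.1387 < 0 → [-2.5, -2.375]
midpoint -2.4375: f = -0.573 < 0 → [-2.5, -2.4375]

-2.4375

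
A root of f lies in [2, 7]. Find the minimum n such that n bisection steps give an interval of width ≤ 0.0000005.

24

Width after n steps is 5/2^n. Need 2^n ≥ 5/0.0000005 = 10000000.
2^23 = 8388608 < 10000000 ≤ 2^24 = 16777216, so n = 24.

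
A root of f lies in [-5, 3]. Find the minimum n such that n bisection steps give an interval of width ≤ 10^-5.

Width after n steps is 8/2^n. Need 2^n ≥ 8/10^-5 = 800000.
2^19 = 524288 < 800000 ≤ 2^20 = 1048576, so n = 20.

20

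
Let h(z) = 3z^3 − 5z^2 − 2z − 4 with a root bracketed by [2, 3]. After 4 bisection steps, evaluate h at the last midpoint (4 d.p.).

midpoint 2.5: h = 6.625 > 0 → [2, 2.5]
midpoint 2.25: h = 0.359375 > 0 → [2, 2.25]
midpoint 2.125: h = -2.041016 < 0 → [2.125, 2.25]
midpoint 2.1875: h = -0.8982 < 0 → [2.1875, 2.25]

-0.8982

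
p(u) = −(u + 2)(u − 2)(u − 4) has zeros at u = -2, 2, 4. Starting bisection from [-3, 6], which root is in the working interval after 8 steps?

-2

u = 1.5 gives p = -4.375, negative; keep [-3, 1.5]
u = -0.75 gives p = -16.328125, negative; keep [-3, -0.75]
u = -1.875 gives p = -2.845703, negative; keep [-3, -1.875]
u = -2.4375 gives p = 12.4978, positive; keep [-2.4375, -1.875]
u = -2.15625 gives p = 3.998, positive; keep [-2.15625, -1.875]
u = -2.015625 gives p = 0.3774, positive; keep [-2.015625, -1.875]
u = -1.9453125 gives p = -1.2828, negative; keep [-2.015625, -1.9453125]
u = -1.98046875 gives p = -0.4649, negative; keep [-2.015625, -1.98046875]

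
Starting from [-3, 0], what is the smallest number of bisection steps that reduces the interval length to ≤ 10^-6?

22

Width after n steps is 3/2^n. Need 2^n ≥ 3/10^-6 = 3000000.
2^21 = 2097152 < 3000000 ≤ 2^22 = 4194304, so n = 22.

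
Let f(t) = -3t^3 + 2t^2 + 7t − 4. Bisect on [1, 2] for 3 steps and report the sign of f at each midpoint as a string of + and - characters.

+--

f(1.5) = 0.875 > 0, so the root lies in [1.5, 2]
f(1.75) = -1.703125 < 0, so the root lies in [1.5, 1.75]
f(1.625) = -0.216797 < 0, so the root lies in [1.5, 1.625]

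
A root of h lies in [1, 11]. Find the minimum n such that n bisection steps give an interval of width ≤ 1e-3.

14

Width after n steps is 10/2^n. Need 2^n ≥ 10/1e-3 = 10000.
2^13 = 8192 < 10000 ≤ 2^14 = 16384, so n = 14.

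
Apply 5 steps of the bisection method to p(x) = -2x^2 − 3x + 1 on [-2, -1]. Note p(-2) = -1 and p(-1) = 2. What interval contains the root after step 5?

[-1.78125, -1.75]

x = -1.5 gives p = 1, positive; keep [-2, -1.5]
x = -1.75 gives p = 0.125, positive; keep [-2, -1.75]
x = -1.875 gives p = -0.40625, negative; keep [-1.875, -1.75]
x = -1.8125 gives p = -0.1328, negative; keep [-1.8125, -1.75]
x = -1.78125 gives p = -0.002, negative; keep [-1.78125, -1.75]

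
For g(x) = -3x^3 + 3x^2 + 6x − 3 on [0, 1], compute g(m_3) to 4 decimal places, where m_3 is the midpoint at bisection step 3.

-0.4863

midpoint 0.5: g = 0.375 > 0 → [0, 0.5]
midpoint 0.25: g = -1.359375 < 0 → [0.25, 0.5]
midpoint 0.375: g = -0.486328 < 0 → [0.375, 0.5]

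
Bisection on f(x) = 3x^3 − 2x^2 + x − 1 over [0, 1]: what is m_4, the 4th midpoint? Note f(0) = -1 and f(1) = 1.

0.8125

f(0.5) = -0.625 < 0, so the root lies in [0.5, 1]
f(0.75) = -0.109375 < 0, so the root lies in [0.75, 1]
f(0.875) = 0.353516 > 0, so the root lies in [0.75, 0.875]
f(0.8125) = 0.1013 > 0, so the root lies in [0.75, 0.8125]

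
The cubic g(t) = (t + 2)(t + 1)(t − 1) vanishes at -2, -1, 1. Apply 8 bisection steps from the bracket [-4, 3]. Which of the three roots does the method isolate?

m = -0.5, g(m) = -1.125 (−); new bracket [-0.5, 3]
m = 1.25, g(m) = 1.828125 (+); new bracket [-0.5, 1.25]
m = 0.375, g(m) = -2.041016 (−); new bracket [0.375, 1.25]
m = 0.8125, g(m) = -0.9558 (−); new bracket [0.8125, 1.25]
m = 1.03125, g(m) = 0.1924 (+); new bracket [0.8125, 1.03125]
m = 0.921875, g(m) = -0.4387 (−); new bracket [0.921875, 1.03125]
m = 0.9765625, g(m) = -0.1379 (−); new bracket [0.9765625, 1.03125]
m = 1.00390625, g(m) = 0.0235 (+); new bracket [0.9765625, 1.00390625]

1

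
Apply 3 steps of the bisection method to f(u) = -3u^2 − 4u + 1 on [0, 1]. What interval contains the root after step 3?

[0.125, 0.25]

m = 0.5, f(m) = -1.75 (−); new bracket [0, 0.5]
m = 0.25, f(m) = -0.1875 (−); new bracket [0, 0.25]
m = 0.125, f(m) = 0.453125 (+); new bracket [0.125, 0.25]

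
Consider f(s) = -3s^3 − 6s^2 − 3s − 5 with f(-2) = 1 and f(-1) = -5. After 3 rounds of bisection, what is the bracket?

midpoint -1.5: f = -3.875 < 0 → [-2, -1.5]
midpoint -1.75: f = -2.046875 < 0 → [-2, -1.75]
midpoint -1.875: f = -0.693359 < 0 → [-2, -1.875]

[-2, -1.875]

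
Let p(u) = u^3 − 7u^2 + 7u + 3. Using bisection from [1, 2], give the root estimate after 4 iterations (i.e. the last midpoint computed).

u = 1.5 gives p = 1.125, positive; keep [1.5, 2]
u = 1.75 gives p = -0.828125, negative; keep [1.5, 1.75]
u = 1.625 gives p = 0.181641, positive; keep [1.625, 1.75]
u = 1.6875 gives p = -0.3157, negative; keep [1.625, 1.6875]

1.6875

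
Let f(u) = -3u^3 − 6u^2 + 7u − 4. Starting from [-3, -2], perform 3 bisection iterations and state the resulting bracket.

[-3, -2.875]

u = -2.5 gives f = -12.125, negative; keep [-3, -2.5]
u = -2.75 gives f = -6.234375, negative; keep [-3, -2.75]
u = -2.875 gives f = -2.427734, negative; keep [-3, -2.875]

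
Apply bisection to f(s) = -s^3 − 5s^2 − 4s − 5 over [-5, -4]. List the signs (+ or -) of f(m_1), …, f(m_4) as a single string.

midpoint -4.5: f = 2.875 > 0 → [-4.5, -4]
midpoint -4.25: f = -1.546875 < 0 → [-4.5, -4.25]
midpoint -4.375: f = 0.537109 > 0 → [-4.375, -4.25]
midpoint -4.3125: f = -0.5359 < 0 → [-4.375, -4.3125]

+-+-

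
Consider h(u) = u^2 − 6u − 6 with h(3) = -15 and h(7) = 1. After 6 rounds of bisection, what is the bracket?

u = 5 gives h = -11, negative; keep [5, 7]
u = 6 gives h = -6, negative; keep [6, 7]
u = 6.5 gives h = -2.75, negative; keep [6.5, 7]
u = 6.75 gives h = -0.9375, negative; keep [6.75, 7]
u = 6.875 gives h = 0.0156, positive; keep [6.75, 6.875]
u = 6.8125 gives h = -0.4648, negative; keep [6.8125, 6.875]

[6.8125, 6.875]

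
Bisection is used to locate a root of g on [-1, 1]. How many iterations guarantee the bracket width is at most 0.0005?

12

Width after n steps is 2/2^n. Need 2^n ≥ 2/0.0005 = 4000.
2^11 = 2048 < 4000 ≤ 2^12 = 4096, so n = 12.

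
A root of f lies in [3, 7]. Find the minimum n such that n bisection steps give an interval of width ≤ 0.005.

10

Width after n steps is 4/2^n. Need 2^n ≥ 4/0.005 = 800.
2^9 = 512 < 800 ≤ 2^10 = 1024, so n = 10.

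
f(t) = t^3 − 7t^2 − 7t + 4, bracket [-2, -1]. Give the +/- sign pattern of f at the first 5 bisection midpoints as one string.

f(-1.5) = -4.625 < 0, so the root lies in [-1.5, -1]
f(-1.25) = -0.140625 < 0, so the root lies in [-1.25, -1]
f(-1.125) = 1.591797 > 0, so the root lies in [-1.25, -1.125]
f(-1.1875) = 0.7668 > 0, so the root lies in [-1.25, -1.1875]
f(-1.21875) = 0.3235 > 0, so the root lies in [-1.25, -1.21875]

--+++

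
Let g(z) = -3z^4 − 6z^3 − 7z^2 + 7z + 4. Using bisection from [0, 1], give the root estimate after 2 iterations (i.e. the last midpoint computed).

0.75

midpoint 0.5: g = 4.8125 > 0 → [0.5, 1]
midpoint 0.75: g = 1.832031 > 0 → [0.75, 1]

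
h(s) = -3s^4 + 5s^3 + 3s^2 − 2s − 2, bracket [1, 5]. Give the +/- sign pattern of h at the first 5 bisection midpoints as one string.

--+++

midpoint 3: h = -89 < 0 → [1, 3]
midpoint 2: h = -2 < 0 → [1, 2]
midpoint 1.5: h = 3.4375 > 0 → [1.5, 2]
midpoint 1.75: h = 2.3477 > 0 → [1.75, 2]
midpoint 1.875: h = 0.677 > 0 → [1.875, 2]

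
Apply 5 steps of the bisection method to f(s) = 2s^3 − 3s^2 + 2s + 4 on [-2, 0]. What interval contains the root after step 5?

[-0.75, -0.6875]

f(-1) = -3 < 0, so the root lies in [-1, 0]
f(-0.5) = 2 > 0, so the root lies in [-1, -0.5]
f(-0.75) = -0.03125 < 0, so the root lies in [-0.75, -0.5]
f(-0.625) = 1.0898 > 0, so the root lies in [-0.75, -0.625]
f(-0.6875) = 0.5571 > 0, so the root lies in [-0.75, -0.6875]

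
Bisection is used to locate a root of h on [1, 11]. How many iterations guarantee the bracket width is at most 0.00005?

Width after n steps is 10/2^n. Need 2^n ≥ 10/0.00005 = 200000.
2^17 = 131072 < 200000 ≤ 2^18 = 262144, so n = 18.

18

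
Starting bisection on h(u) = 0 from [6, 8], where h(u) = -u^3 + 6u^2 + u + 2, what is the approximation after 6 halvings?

6.21875

u = 7 gives h = -40, negative; keep [6, 7]
u = 6.5 gives h = -12.625, negative; keep [6, 6.5]
u = 6.25 gives h = -1.515625, negative; keep [6, 6.25]
u = 6.125 gives h = 3.4355, positive; keep [6.125, 6.25]
u = 6.1875 gives h = 1.009, positive; keep [6.1875, 6.25]
u = 6.21875 gives h = -0.2409, negative; keep [6.1875, 6.21875]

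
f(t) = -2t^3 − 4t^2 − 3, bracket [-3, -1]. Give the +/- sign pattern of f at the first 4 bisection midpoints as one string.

-+-+

f(-2) = -3 < 0, so the root lies in [-3, -2]
f(-2.5) = 3.25 > 0, so the root lies in [-2.5, -2]
f(-2.25) = -0.46875 < 0, so the root lies in [-2.5, -2.25]
f(-2.375) = 1.2305 > 0, so the root lies in [-2.375, -2.25]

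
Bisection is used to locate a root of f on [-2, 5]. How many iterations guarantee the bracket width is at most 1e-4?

Width after n steps is 7/2^n. Need 2^n ≥ 7/1e-4 = 70000.
2^16 = 65536 < 70000 ≤ 2^17 = 131072, so n = 17.

17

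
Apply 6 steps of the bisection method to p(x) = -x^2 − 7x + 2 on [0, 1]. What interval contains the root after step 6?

midpoint 0.5: p = -1.75 < 0 → [0, 0.5]
midpoint 0.25: p = 0.1875 > 0 → [0.25, 0.5]
midpoint 0.375: p = -0.765625 < 0 → [0.25, 0.375]
midpoint 0.3125: p = -0.2852 < 0 → [0.25, 0.3125]
midpoint 0.28125: p = -0.0479 < 0 → [0.25, 0.28125]
midpoint 0.265625: p = 0.0701 > 0 → [0.265625, 0.28125]

[0.265625, 0.28125]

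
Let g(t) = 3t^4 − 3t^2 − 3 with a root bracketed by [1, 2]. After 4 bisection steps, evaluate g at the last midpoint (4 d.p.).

0.7347

t = 1.5 gives g = 5.4375, positive; keep [1, 1.5]
t = 1.25 gives g = -0.363281, negative; keep [1.25, 1.5]
t = 1.375 gives g = 2.051514, positive; keep [1.25, 1.375]
t = 1.3125 gives g = 0.7347, positive; keep [1.25, 1.3125]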